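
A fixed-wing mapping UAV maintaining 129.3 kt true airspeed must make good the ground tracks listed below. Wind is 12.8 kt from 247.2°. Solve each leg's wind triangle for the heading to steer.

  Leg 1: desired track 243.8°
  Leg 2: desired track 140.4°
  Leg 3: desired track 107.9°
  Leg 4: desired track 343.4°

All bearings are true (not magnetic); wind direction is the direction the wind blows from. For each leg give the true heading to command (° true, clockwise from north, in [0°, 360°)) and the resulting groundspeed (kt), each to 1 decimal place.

Leg 1: heading=244.1°, groundspeed=116.5 kt
Leg 2: heading=145.8°, groundspeed=132.4 kt
Leg 3: heading=111.6°, groundspeed=138.7 kt
Leg 4: heading=337.8°, groundspeed=130.1 kt

Leg 1: desired track 243.8°; wind correction +0.3° → command heading 244.1°, groundspeed 116.5 kt
Leg 2: desired track 140.4°; wind correction +5.4° → command heading 145.8°, groundspeed 132.4 kt
Leg 3: desired track 107.9°; wind correction +3.7° → command heading 111.6°, groundspeed 138.7 kt
Leg 4: desired track 343.4°; wind correction -5.6° → command heading 337.8°, groundspeed 130.1 kt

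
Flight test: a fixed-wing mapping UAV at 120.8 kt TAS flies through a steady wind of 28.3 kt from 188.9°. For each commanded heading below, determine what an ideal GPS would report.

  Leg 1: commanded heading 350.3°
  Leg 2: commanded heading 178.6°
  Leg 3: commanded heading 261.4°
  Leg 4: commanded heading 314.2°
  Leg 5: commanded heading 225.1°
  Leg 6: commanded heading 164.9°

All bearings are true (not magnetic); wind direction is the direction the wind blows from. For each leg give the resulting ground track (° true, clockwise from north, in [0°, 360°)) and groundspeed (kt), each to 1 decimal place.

Leg 1: heading 350.3°; drift +3.5° → track 353.8°, groundspeed 147.9 kt
Leg 2: heading 178.6°; drift -3.1° → track 175.5°, groundspeed 93.1 kt
Leg 3: heading 261.4°; drift +13.5° → track 274.9°, groundspeed 115.5 kt
Leg 4: heading 314.2°; drift +9.6° → track 323.8°, groundspeed 139.1 kt
Leg 5: heading 225.1°; drift +9.7° → track 234.8°, groundspeed 99.4 kt
Leg 6: heading 164.9°; drift -6.9° → track 158.0°, groundspeed 95.6 kt

Leg 1: track=353.8°, groundspeed=147.9 kt
Leg 2: track=175.5°, groundspeed=93.1 kt
Leg 3: track=274.9°, groundspeed=115.5 kt
Leg 4: track=323.8°, groundspeed=139.1 kt
Leg 5: track=234.8°, groundspeed=99.4 kt
Leg 6: track=158.0°, groundspeed=95.6 kt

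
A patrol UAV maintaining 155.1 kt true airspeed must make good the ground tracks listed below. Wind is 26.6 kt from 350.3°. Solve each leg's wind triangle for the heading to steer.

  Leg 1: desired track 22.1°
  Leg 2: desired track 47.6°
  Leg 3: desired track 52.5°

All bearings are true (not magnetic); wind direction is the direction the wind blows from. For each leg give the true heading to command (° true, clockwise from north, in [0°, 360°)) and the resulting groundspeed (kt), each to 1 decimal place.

Leg 1: heading=16.9°, groundspeed=131.9 kt
Leg 2: heading=39.3°, groundspeed=139.1 kt
Leg 3: heading=43.8°, groundspeed=140.9 kt

Leg 1: desired track 22.1°; wind correction -5.2° → command heading 16.9°, groundspeed 131.9 kt
Leg 2: desired track 47.6°; wind correction -8.3° → command heading 39.3°, groundspeed 139.1 kt
Leg 3: desired track 52.5°; wind correction -8.7° → command heading 43.8°, groundspeed 140.9 kt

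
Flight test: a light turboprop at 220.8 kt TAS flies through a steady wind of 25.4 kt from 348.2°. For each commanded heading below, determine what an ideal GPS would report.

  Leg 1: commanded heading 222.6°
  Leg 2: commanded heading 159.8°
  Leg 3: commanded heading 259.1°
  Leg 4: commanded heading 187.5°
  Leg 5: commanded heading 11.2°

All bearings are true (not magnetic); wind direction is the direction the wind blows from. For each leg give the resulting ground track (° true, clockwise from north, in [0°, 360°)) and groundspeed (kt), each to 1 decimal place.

Leg 1: track=217.6°, groundspeed=236.5 kt
Leg 2: track=160.7°, groundspeed=246.0 kt
Leg 3: track=252.5°, groundspeed=221.9 kt
Leg 4: track=185.5°, groundspeed=244.9 kt
Leg 5: track=14.1°, groundspeed=197.7 kt

Leg 1: heading 222.6°; drift -5.0° → track 217.6°, groundspeed 236.5 kt
Leg 2: heading 159.8°; drift +0.9° → track 160.7°, groundspeed 246.0 kt
Leg 3: heading 259.1°; drift -6.6° → track 252.5°, groundspeed 221.9 kt
Leg 4: heading 187.5°; drift -2.0° → track 185.5°, groundspeed 244.9 kt
Leg 5: heading 11.2°; drift +2.9° → track 14.1°, groundspeed 197.7 kt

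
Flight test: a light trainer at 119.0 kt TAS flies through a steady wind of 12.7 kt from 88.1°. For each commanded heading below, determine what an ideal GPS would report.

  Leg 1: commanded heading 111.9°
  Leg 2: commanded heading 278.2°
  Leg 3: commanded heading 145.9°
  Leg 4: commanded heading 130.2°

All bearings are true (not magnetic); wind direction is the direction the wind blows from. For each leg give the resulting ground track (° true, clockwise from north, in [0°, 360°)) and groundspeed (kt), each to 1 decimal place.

Leg 1: track=114.6°, groundspeed=107.5 kt
Leg 2: track=277.2°, groundspeed=131.5 kt
Leg 3: track=151.4°, groundspeed=112.7 kt
Leg 4: track=134.6°, groundspeed=109.9 kt

Leg 1: heading 111.9°; drift +2.7° → track 114.6°, groundspeed 107.5 kt
Leg 2: heading 278.2°; drift -1.0° → track 277.2°, groundspeed 131.5 kt
Leg 3: heading 145.9°; drift +5.5° → track 151.4°, groundspeed 112.7 kt
Leg 4: heading 130.2°; drift +4.4° → track 134.6°, groundspeed 109.9 kt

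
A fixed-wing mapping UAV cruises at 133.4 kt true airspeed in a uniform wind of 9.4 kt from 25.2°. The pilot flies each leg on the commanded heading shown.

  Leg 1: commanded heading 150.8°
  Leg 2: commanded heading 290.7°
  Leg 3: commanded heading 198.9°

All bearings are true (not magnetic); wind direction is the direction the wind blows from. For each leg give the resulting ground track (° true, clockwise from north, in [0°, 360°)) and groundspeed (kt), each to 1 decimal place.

Leg 1: heading 150.8°; drift +3.2° → track 154.0°, groundspeed 139.1 kt
Leg 2: heading 290.7°; drift -4.0° → track 286.7°, groundspeed 134.5 kt
Leg 3: heading 198.9°; drift +0.4° → track 199.3°, groundspeed 142.7 kt

Leg 1: track=154.0°, groundspeed=139.1 kt
Leg 2: track=286.7°, groundspeed=134.5 kt
Leg 3: track=199.3°, groundspeed=142.7 kt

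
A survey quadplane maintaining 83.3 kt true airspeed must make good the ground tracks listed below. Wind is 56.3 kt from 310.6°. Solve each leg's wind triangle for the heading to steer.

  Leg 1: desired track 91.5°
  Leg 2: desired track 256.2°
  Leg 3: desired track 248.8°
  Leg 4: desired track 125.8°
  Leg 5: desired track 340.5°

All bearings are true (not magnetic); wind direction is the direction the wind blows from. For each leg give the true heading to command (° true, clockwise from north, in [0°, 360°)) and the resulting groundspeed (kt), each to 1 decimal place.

Leg 1: desired track 91.5°; wind correction -25.2° → command heading 66.3°, groundspeed 119.0 kt
Leg 2: desired track 256.2°; wind correction +33.3° → command heading 289.5°, groundspeed 36.8 kt
Leg 3: desired track 248.8°; wind correction +36.6° → command heading 285.4°, groundspeed 40.3 kt
Leg 4: desired track 125.8°; wind correction -3.2° → command heading 122.6°, groundspeed 139.3 kt
Leg 5: desired track 340.5°; wind correction -19.7° → command heading 320.8°, groundspeed 29.6 kt

Leg 1: heading=66.3°, groundspeed=119.0 kt
Leg 2: heading=289.5°, groundspeed=36.8 kt
Leg 3: heading=285.4°, groundspeed=40.3 kt
Leg 4: heading=122.6°, groundspeed=139.3 kt
Leg 5: heading=320.8°, groundspeed=29.6 kt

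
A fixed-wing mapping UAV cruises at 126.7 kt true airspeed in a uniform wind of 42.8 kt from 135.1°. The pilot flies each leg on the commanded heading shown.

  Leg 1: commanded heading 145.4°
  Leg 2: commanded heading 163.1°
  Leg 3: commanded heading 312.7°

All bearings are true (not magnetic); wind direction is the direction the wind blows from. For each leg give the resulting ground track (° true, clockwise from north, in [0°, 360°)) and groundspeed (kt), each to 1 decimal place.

Leg 1: track=150.6°, groundspeed=84.9 kt
Leg 2: track=175.8°, groundspeed=91.2 kt
Leg 3: track=313.3°, groundspeed=169.5 kt

Leg 1: heading 145.4°; drift +5.2° → track 150.6°, groundspeed 84.9 kt
Leg 2: heading 163.1°; drift +12.7° → track 175.8°, groundspeed 91.2 kt
Leg 3: heading 312.7°; drift +0.6° → track 313.3°, groundspeed 169.5 kt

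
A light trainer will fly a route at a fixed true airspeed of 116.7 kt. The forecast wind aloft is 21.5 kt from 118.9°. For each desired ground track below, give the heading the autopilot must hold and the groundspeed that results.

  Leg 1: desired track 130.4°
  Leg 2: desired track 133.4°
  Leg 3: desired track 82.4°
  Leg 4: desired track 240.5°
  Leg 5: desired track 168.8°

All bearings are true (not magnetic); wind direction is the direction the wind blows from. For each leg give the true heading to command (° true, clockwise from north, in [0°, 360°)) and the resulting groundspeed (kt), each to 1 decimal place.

Leg 1: desired track 130.4°; wind correction -2.1° → command heading 128.3°, groundspeed 95.6 kt
Leg 2: desired track 133.4°; wind correction -2.6° → command heading 130.8°, groundspeed 95.8 kt
Leg 3: desired track 82.4°; wind correction +6.3° → command heading 88.7°, groundspeed 98.7 kt
Leg 4: desired track 240.5°; wind correction -9.0° → command heading 231.5°, groundspeed 126.5 kt
Leg 5: desired track 168.8°; wind correction -8.1° → command heading 160.7°, groundspeed 101.7 kt

Leg 1: heading=128.3°, groundspeed=95.6 kt
Leg 2: heading=130.8°, groundspeed=95.8 kt
Leg 3: heading=88.7°, groundspeed=98.7 kt
Leg 4: heading=231.5°, groundspeed=126.5 kt
Leg 5: heading=160.7°, groundspeed=101.7 kt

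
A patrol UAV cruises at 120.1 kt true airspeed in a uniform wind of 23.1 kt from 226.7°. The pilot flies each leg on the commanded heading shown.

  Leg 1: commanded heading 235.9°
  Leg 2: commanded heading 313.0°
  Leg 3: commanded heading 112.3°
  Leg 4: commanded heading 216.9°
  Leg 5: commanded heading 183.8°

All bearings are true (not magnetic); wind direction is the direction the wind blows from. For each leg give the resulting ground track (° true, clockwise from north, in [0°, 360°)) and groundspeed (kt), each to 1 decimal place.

Leg 1: heading 235.9°; drift +2.2° → track 238.1°, groundspeed 97.4 kt
Leg 2: heading 313.0°; drift +11.0° → track 324.0°, groundspeed 120.8 kt
Leg 3: heading 112.3°; drift -9.2° → track 103.1°, groundspeed 131.3 kt
Leg 4: heading 216.9°; drift -2.3° → track 214.6°, groundspeed 97.4 kt
Leg 5: heading 183.8°; drift -8.7° → track 175.1°, groundspeed 104.4 kt

Leg 1: track=238.1°, groundspeed=97.4 kt
Leg 2: track=324.0°, groundspeed=120.8 kt
Leg 3: track=103.1°, groundspeed=131.3 kt
Leg 4: track=214.6°, groundspeed=97.4 kt
Leg 5: track=175.1°, groundspeed=104.4 kt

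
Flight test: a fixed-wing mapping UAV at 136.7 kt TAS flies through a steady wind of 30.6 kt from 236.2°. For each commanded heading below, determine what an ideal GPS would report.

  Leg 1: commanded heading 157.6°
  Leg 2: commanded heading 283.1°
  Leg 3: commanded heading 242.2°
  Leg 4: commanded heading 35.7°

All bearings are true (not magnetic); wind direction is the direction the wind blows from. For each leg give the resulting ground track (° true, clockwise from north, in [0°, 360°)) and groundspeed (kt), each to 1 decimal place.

Leg 1: track=144.7°, groundspeed=134.1 kt
Leg 2: track=294.0°, groundspeed=117.9 kt
Leg 3: track=243.9°, groundspeed=106.3 kt
Leg 4: track=39.4°, groundspeed=165.7 kt

Leg 1: heading 157.6°; drift -12.9° → track 144.7°, groundspeed 134.1 kt
Leg 2: heading 283.1°; drift +10.9° → track 294.0°, groundspeed 117.9 kt
Leg 3: heading 242.2°; drift +1.7° → track 243.9°, groundspeed 106.3 kt
Leg 4: heading 35.7°; drift +3.7° → track 39.4°, groundspeed 165.7 kt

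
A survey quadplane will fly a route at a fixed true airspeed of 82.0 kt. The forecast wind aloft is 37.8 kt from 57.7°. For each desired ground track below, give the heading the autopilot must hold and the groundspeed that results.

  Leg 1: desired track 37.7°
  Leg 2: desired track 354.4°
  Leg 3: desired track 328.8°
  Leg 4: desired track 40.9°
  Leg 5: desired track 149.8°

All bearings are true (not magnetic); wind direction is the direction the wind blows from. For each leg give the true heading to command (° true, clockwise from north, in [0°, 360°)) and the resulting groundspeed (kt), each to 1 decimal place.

Leg 1: desired track 37.7°; wind correction +9.1° → command heading 46.8°, groundspeed 45.5 kt
Leg 2: desired track 354.4°; wind correction +24.3° → command heading 18.7°, groundspeed 57.7 kt
Leg 3: desired track 328.8°; wind correction +27.4° → command heading 356.2°, groundspeed 72.0 kt
Leg 4: desired track 40.9°; wind correction +7.7° → command heading 48.6°, groundspeed 45.1 kt
Leg 5: desired track 149.8°; wind correction -27.4° → command heading 122.4°, groundspeed 74.2 kt

Leg 1: heading=46.8°, groundspeed=45.5 kt
Leg 2: heading=18.7°, groundspeed=57.7 kt
Leg 3: heading=356.2°, groundspeed=72.0 kt
Leg 4: heading=48.6°, groundspeed=45.1 kt
Leg 5: heading=122.4°, groundspeed=74.2 kt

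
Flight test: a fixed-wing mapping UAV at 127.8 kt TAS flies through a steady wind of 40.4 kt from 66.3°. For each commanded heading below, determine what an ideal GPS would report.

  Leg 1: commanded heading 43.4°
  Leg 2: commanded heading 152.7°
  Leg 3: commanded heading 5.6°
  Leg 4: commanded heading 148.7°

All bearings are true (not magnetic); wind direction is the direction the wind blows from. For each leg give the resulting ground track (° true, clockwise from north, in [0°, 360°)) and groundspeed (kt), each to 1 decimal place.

Leg 1: track=33.6°, groundspeed=91.9 kt
Leg 2: track=170.5°, groundspeed=131.6 kt
Leg 3: track=347.5°, groundspeed=113.6 kt
Leg 4: track=166.8°, groundspeed=128.8 kt

Leg 1: heading 43.4°; drift -9.8° → track 33.6°, groundspeed 91.9 kt
Leg 2: heading 152.7°; drift +17.8° → track 170.5°, groundspeed 131.6 kt
Leg 3: heading 5.6°; drift -18.1° → track 347.5°, groundspeed 113.6 kt
Leg 4: heading 148.7°; drift +18.1° → track 166.8°, groundspeed 128.8 kt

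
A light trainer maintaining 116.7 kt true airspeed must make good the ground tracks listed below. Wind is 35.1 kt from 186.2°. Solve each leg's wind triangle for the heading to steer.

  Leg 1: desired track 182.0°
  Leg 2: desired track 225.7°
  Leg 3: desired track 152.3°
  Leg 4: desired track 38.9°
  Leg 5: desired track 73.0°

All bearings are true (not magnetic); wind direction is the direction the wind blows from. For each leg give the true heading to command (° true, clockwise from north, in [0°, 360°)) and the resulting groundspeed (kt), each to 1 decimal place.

Leg 1: desired track 182.0°; wind correction +1.3° → command heading 183.3°, groundspeed 81.7 kt
Leg 2: desired track 225.7°; wind correction -11.0° → command heading 214.7°, groundspeed 87.5 kt
Leg 3: desired track 152.3°; wind correction +9.7° → command heading 162.0°, groundspeed 85.9 kt
Leg 4: desired track 38.9°; wind correction +9.4° → command heading 48.3°, groundspeed 144.7 kt
Leg 5: desired track 73.0°; wind correction +16.0° → command heading 89.0°, groundspeed 126.0 kt

Leg 1: heading=183.3°, groundspeed=81.7 kt
Leg 2: heading=214.7°, groundspeed=87.5 kt
Leg 3: heading=162.0°, groundspeed=85.9 kt
Leg 4: heading=48.3°, groundspeed=144.7 kt
Leg 5: heading=89.0°, groundspeed=126.0 kt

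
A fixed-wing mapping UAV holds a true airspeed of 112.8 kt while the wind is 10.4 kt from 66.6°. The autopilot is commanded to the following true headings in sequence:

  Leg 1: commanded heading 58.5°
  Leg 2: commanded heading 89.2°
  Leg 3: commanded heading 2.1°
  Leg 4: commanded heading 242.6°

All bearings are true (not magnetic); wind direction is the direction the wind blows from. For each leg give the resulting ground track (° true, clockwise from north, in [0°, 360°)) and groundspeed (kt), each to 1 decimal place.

Leg 1: heading 58.5°; drift -0.8° → track 57.7°, groundspeed 102.5 kt
Leg 2: heading 89.2°; drift +2.2° → track 91.4°, groundspeed 103.3 kt
Leg 3: heading 2.1°; drift -5.0° → track 357.1°, groundspeed 108.7 kt
Leg 4: heading 242.6°; drift +0.3° → track 242.9°, groundspeed 123.2 kt

Leg 1: track=57.7°, groundspeed=102.5 kt
Leg 2: track=91.4°, groundspeed=103.3 kt
Leg 3: track=357.1°, groundspeed=108.7 kt
Leg 4: track=242.9°, groundspeed=123.2 kt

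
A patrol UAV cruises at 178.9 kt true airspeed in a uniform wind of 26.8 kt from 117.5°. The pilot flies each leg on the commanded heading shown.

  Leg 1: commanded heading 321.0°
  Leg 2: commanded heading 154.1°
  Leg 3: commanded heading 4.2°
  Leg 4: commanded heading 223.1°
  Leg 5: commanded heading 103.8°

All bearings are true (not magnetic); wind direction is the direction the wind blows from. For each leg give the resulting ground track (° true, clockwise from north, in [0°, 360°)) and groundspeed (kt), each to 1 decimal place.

Leg 1: track=318.0°, groundspeed=203.8 kt
Leg 2: track=159.9°, groundspeed=158.2 kt
Leg 3: track=356.8°, groundspeed=191.1 kt
Leg 4: track=231.0°, groundspeed=187.9 kt
Leg 5: track=101.4°, groundspeed=153.0 kt

Leg 1: heading 321.0°; drift -3.0° → track 318.0°, groundspeed 203.8 kt
Leg 2: heading 154.1°; drift +5.8° → track 159.9°, groundspeed 158.2 kt
Leg 3: heading 4.2°; drift -7.4° → track 356.8°, groundspeed 191.1 kt
Leg 4: heading 223.1°; drift +7.9° → track 231.0°, groundspeed 187.9 kt
Leg 5: heading 103.8°; drift -2.4° → track 101.4°, groundspeed 153.0 kt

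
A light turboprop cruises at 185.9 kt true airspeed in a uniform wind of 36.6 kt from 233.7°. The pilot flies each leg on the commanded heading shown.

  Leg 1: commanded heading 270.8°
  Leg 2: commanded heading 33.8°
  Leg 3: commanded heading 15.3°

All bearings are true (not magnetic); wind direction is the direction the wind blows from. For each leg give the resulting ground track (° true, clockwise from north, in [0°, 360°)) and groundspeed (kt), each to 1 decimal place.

Leg 1: track=278.8°, groundspeed=158.3 kt
Leg 2: track=37.0°, groundspeed=220.7 kt
Leg 3: track=21.3°, groundspeed=215.8 kt

Leg 1: heading 270.8°; drift +8.0° → track 278.8°, groundspeed 158.3 kt
Leg 2: heading 33.8°; drift +3.2° → track 37.0°, groundspeed 220.7 kt
Leg 3: heading 15.3°; drift +6.0° → track 21.3°, groundspeed 215.8 kt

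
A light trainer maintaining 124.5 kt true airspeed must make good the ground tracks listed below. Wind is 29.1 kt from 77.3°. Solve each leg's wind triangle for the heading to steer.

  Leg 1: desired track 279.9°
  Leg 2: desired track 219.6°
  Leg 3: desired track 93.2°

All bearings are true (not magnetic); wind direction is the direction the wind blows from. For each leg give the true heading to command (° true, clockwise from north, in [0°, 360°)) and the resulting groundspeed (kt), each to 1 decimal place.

Leg 1: desired track 279.9°; wind correction +5.2° → command heading 285.1°, groundspeed 150.9 kt
Leg 2: desired track 219.6°; wind correction -8.2° → command heading 211.4°, groundspeed 146.2 kt
Leg 3: desired track 93.2°; wind correction -3.7° → command heading 89.5°, groundspeed 96.3 kt

Leg 1: heading=285.1°, groundspeed=150.9 kt
Leg 2: heading=211.4°, groundspeed=146.2 kt
Leg 3: heading=89.5°, groundspeed=96.3 kt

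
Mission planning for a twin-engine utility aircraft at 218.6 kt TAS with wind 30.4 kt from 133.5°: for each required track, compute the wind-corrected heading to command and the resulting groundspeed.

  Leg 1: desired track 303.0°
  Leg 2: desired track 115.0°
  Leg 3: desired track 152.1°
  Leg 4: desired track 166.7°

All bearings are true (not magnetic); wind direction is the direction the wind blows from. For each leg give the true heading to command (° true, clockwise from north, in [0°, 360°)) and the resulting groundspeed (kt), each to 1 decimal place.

Leg 1: heading=301.5°, groundspeed=248.4 kt
Leg 2: heading=117.5°, groundspeed=189.6 kt
Leg 3: heading=149.6°, groundspeed=189.6 kt
Leg 4: heading=162.3°, groundspeed=192.5 kt

Leg 1: desired track 303.0°; wind correction -1.5° → command heading 301.5°, groundspeed 248.4 kt
Leg 2: desired track 115.0°; wind correction +2.5° → command heading 117.5°, groundspeed 189.6 kt
Leg 3: desired track 152.1°; wind correction -2.5° → command heading 149.6°, groundspeed 189.6 kt
Leg 4: desired track 166.7°; wind correction -4.4° → command heading 162.3°, groundspeed 192.5 kt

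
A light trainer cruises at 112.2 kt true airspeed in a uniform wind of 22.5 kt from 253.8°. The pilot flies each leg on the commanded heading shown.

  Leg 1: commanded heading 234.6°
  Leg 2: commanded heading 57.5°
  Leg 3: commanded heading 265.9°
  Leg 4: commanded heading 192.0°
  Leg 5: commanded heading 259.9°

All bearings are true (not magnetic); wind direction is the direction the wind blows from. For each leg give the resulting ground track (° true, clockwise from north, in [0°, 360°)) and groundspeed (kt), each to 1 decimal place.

Leg 1: track=229.9°, groundspeed=91.3 kt
Leg 2: track=60.2°, groundspeed=133.9 kt
Leg 3: track=268.9°, groundspeed=90.3 kt
Leg 4: track=181.0°, groundspeed=103.5 kt
Leg 5: track=261.4°, groundspeed=89.9 kt

Leg 1: heading 234.6°; drift -4.7° → track 229.9°, groundspeed 91.3 kt
Leg 2: heading 57.5°; drift +2.7° → track 60.2°, groundspeed 133.9 kt
Leg 3: heading 265.9°; drift +3.0° → track 268.9°, groundspeed 90.3 kt
Leg 4: heading 192.0°; drift -11.0° → track 181.0°, groundspeed 103.5 kt
Leg 5: heading 259.9°; drift +1.5° → track 261.4°, groundspeed 89.9 kt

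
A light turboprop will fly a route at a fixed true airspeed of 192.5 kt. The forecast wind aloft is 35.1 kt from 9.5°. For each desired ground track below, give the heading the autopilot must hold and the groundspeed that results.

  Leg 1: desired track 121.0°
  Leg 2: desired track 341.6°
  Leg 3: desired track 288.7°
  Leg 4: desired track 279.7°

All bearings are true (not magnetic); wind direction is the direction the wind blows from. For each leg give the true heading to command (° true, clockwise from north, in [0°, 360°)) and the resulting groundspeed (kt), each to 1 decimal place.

Leg 1: heading=111.2°, groundspeed=202.6 kt
Leg 2: heading=346.5°, groundspeed=160.8 kt
Leg 3: heading=299.1°, groundspeed=183.7 kt
Leg 4: heading=290.2°, groundspeed=189.2 kt

Leg 1: desired track 121.0°; wind correction -9.8° → command heading 111.2°, groundspeed 202.6 kt
Leg 2: desired track 341.6°; wind correction +4.9° → command heading 346.5°, groundspeed 160.8 kt
Leg 3: desired track 288.7°; wind correction +10.4° → command heading 299.1°, groundspeed 183.7 kt
Leg 4: desired track 279.7°; wind correction +10.5° → command heading 290.2°, groundspeed 189.2 kt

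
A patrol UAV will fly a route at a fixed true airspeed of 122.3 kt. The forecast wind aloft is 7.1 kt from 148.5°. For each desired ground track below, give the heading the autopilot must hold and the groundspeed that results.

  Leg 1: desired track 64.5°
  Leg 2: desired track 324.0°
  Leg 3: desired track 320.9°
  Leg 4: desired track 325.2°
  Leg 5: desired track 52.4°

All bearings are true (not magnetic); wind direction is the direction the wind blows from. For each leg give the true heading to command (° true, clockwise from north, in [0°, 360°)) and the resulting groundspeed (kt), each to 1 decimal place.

Leg 1: heading=67.8°, groundspeed=121.4 kt
Leg 2: heading=323.7°, groundspeed=129.4 kt
Leg 3: heading=320.5°, groundspeed=129.3 kt
Leg 4: heading=325.0°, groundspeed=129.4 kt
Leg 5: heading=55.7°, groundspeed=122.9 kt

Leg 1: desired track 64.5°; wind correction +3.3° → command heading 67.8°, groundspeed 121.4 kt
Leg 2: desired track 324.0°; wind correction -0.3° → command heading 323.7°, groundspeed 129.4 kt
Leg 3: desired track 320.9°; wind correction -0.4° → command heading 320.5°, groundspeed 129.3 kt
Leg 4: desired track 325.2°; wind correction -0.2° → command heading 325.0°, groundspeed 129.4 kt
Leg 5: desired track 52.4°; wind correction +3.3° → command heading 55.7°, groundspeed 122.9 kt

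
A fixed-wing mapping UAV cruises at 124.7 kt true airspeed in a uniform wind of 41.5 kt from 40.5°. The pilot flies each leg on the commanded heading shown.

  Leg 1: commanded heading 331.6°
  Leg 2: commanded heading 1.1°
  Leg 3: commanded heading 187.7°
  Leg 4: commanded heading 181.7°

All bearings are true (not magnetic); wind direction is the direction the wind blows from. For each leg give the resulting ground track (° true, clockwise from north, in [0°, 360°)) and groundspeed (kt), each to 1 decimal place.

Leg 1: heading 331.6°; drift -19.4° → track 312.2°, groundspeed 116.4 kt
Leg 2: heading 1.1°; drift -15.9° → track 345.2°, groundspeed 96.3 kt
Leg 3: heading 187.7°; drift +8.0° → track 195.7°, groundspeed 161.2 kt
Leg 4: heading 181.7°; drift +9.4° → track 191.1°, groundspeed 159.2 kt

Leg 1: track=312.2°, groundspeed=116.4 kt
Leg 2: track=345.2°, groundspeed=96.3 kt
Leg 3: track=195.7°, groundspeed=161.2 kt
Leg 4: track=191.1°, groundspeed=159.2 kt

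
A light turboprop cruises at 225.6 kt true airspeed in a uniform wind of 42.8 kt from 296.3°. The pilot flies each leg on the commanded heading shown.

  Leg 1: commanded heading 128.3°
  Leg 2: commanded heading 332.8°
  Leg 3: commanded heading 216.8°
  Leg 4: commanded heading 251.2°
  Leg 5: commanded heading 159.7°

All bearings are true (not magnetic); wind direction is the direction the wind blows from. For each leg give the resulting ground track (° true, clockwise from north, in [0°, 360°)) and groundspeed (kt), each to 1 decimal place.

Leg 1: heading 128.3°; drift -1.9° → track 126.4°, groundspeed 267.6 kt
Leg 2: heading 332.8°; drift +7.6° → track 340.4°, groundspeed 192.9 kt
Leg 3: heading 216.8°; drift -10.9° → track 205.9°, groundspeed 221.8 kt
Leg 4: heading 251.2°; drift -8.8° → track 242.4°, groundspeed 197.7 kt
Leg 5: heading 159.7°; drift -6.5° → track 153.2°, groundspeed 258.4 kt

Leg 1: track=126.4°, groundspeed=267.6 kt
Leg 2: track=340.4°, groundspeed=192.9 kt
Leg 3: track=205.9°, groundspeed=221.8 kt
Leg 4: track=242.4°, groundspeed=197.7 kt
Leg 5: track=153.2°, groundspeed=258.4 kt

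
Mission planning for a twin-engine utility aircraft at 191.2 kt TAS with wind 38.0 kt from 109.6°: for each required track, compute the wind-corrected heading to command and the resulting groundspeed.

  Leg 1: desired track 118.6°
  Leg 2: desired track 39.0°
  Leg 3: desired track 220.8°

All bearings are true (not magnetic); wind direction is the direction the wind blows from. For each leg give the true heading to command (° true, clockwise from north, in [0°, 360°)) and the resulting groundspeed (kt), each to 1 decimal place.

Leg 1: heading=116.8°, groundspeed=153.6 kt
Leg 2: heading=49.8°, groundspeed=175.2 kt
Leg 3: heading=210.1°, groundspeed=201.6 kt

Leg 1: desired track 118.6°; wind correction -1.8° → command heading 116.8°, groundspeed 153.6 kt
Leg 2: desired track 39.0°; wind correction +10.8° → command heading 49.8°, groundspeed 175.2 kt
Leg 3: desired track 220.8°; wind correction -10.7° → command heading 210.1°, groundspeed 201.6 kt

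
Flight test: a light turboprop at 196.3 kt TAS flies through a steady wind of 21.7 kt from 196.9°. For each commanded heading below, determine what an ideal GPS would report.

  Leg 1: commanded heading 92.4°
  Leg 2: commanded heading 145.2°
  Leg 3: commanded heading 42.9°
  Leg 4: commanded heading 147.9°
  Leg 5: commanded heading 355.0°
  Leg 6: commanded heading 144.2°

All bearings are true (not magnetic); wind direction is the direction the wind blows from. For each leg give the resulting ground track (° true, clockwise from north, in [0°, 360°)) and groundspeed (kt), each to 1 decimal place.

Leg 1: heading 92.4°; drift -5.9° → track 86.5°, groundspeed 202.8 kt
Leg 2: heading 145.2°; drift -5.3° → track 139.9°, groundspeed 183.6 kt
Leg 3: heading 42.9°; drift -2.5° → track 40.4°, groundspeed 216.0 kt
Leg 4: heading 147.9°; drift -5.1° → track 142.8°, groundspeed 182.8 kt
Leg 5: heading 355.0°; drift +2.1° → track 357.1°, groundspeed 216.6 kt
Leg 6: heading 144.2°; drift -5.4° → track 138.8°, groundspeed 184.0 kt

Leg 1: track=86.5°, groundspeed=202.8 kt
Leg 2: track=139.9°, groundspeed=183.6 kt
Leg 3: track=40.4°, groundspeed=216.0 kt
Leg 4: track=142.8°, groundspeed=182.8 kt
Leg 5: track=357.1°, groundspeed=216.6 kt
Leg 6: track=138.8°, groundspeed=184.0 kt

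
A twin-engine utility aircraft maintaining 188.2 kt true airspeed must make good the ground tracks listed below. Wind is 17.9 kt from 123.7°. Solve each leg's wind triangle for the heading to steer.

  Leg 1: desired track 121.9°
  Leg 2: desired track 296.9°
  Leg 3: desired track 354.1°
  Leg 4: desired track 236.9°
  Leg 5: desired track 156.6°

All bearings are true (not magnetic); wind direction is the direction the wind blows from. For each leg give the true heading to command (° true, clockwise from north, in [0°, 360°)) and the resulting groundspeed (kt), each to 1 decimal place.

Leg 1: desired track 121.9°; wind correction +0.2° → command heading 122.1°, groundspeed 170.3 kt
Leg 2: desired track 296.9°; wind correction -0.6° → command heading 296.3°, groundspeed 206.0 kt
Leg 3: desired track 354.1°; wind correction +4.2° → command heading 358.3°, groundspeed 199.1 kt
Leg 4: desired track 236.9°; wind correction -5.0° → command heading 231.9°, groundspeed 194.5 kt
Leg 5: desired track 156.6°; wind correction -3.0° → command heading 153.6°, groundspeed 172.9 kt

Leg 1: heading=122.1°, groundspeed=170.3 kt
Leg 2: heading=296.3°, groundspeed=206.0 kt
Leg 3: heading=358.3°, groundspeed=199.1 kt
Leg 4: heading=231.9°, groundspeed=194.5 kt
Leg 5: heading=153.6°, groundspeed=172.9 kt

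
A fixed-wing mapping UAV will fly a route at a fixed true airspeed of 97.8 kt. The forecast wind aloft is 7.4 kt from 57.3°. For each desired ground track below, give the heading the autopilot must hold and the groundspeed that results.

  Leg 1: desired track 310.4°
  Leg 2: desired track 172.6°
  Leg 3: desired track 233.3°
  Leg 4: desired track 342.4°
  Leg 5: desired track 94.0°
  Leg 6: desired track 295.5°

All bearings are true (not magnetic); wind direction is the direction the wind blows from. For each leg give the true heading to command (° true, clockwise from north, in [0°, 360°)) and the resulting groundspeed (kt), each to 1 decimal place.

Leg 1: desired track 310.4°; wind correction +4.2° → command heading 314.6°, groundspeed 99.7 kt
Leg 2: desired track 172.6°; wind correction -3.9° → command heading 168.7°, groundspeed 100.7 kt
Leg 3: desired track 233.3°; wind correction -0.3° → command heading 233.0°, groundspeed 105.2 kt
Leg 4: desired track 342.4°; wind correction +4.2° → command heading 346.6°, groundspeed 95.6 kt
Leg 5: desired track 94.0°; wind correction -2.6° → command heading 91.4°, groundspeed 91.8 kt
Leg 6: desired track 295.5°; wind correction +3.7° → command heading 299.2°, groundspeed 101.5 kt

Leg 1: heading=314.6°, groundspeed=99.7 kt
Leg 2: heading=168.7°, groundspeed=100.7 kt
Leg 3: heading=233.0°, groundspeed=105.2 kt
Leg 4: heading=346.6°, groundspeed=95.6 kt
Leg 5: heading=91.4°, groundspeed=91.8 kt
Leg 6: heading=299.2°, groundspeed=101.5 kt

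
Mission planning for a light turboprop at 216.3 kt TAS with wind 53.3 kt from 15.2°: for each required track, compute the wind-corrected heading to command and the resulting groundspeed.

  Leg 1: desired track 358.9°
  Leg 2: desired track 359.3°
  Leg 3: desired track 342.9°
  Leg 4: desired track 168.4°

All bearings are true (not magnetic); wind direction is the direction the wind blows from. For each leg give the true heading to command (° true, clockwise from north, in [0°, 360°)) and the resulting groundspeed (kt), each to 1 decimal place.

Leg 1: desired track 358.9°; wind correction +4.0° → command heading 2.9°, groundspeed 164.6 kt
Leg 2: desired track 359.3°; wind correction +3.9° → command heading 3.2°, groundspeed 164.5 kt
Leg 3: desired track 342.9°; wind correction +7.6° → command heading 350.5°, groundspeed 169.4 kt
Leg 4: desired track 168.4°; wind correction -6.4° → command heading 162.0°, groundspeed 262.5 kt

Leg 1: heading=2.9°, groundspeed=164.6 kt
Leg 2: heading=3.2°, groundspeed=164.5 kt
Leg 3: heading=350.5°, groundspeed=169.4 kt
Leg 4: heading=162.0°, groundspeed=262.5 kt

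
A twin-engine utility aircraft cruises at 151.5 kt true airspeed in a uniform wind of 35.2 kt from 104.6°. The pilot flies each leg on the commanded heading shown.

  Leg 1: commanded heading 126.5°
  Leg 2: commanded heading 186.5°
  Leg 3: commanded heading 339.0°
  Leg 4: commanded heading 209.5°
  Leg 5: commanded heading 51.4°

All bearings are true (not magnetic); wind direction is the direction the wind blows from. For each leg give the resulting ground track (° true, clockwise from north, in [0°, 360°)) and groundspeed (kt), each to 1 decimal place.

Leg 1: heading 126.5°; drift +6.3° → track 132.8°, groundspeed 119.6 kt
Leg 2: heading 186.5°; drift +13.4° → track 199.9°, groundspeed 150.6 kt
Leg 3: heading 339.0°; drift -9.4° → track 329.6°, groundspeed 174.4 kt
Leg 4: heading 209.5°; drift +12.0° → track 221.5°, groundspeed 164.1 kt
Leg 5: heading 51.4°; drift -12.2° → track 39.2°, groundspeed 133.4 kt

Leg 1: track=132.8°, groundspeed=119.6 kt
Leg 2: track=199.9°, groundspeed=150.6 kt
Leg 3: track=329.6°, groundspeed=174.4 kt
Leg 4: track=221.5°, groundspeed=164.1 kt
Leg 5: track=39.2°, groundspeed=133.4 kt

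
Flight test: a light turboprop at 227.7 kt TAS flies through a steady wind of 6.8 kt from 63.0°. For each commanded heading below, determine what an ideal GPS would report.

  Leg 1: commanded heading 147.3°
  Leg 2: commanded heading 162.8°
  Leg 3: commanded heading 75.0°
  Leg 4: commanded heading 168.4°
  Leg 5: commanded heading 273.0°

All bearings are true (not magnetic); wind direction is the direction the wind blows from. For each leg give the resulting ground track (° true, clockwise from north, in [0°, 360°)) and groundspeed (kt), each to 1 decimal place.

Leg 1: heading 147.3°; drift +1.7° → track 149.0°, groundspeed 227.1 kt
Leg 2: heading 162.8°; drift +1.7° → track 164.5°, groundspeed 229.0 kt
Leg 3: heading 75.0°; drift +0.4° → track 75.4°, groundspeed 221.1 kt
Leg 4: heading 168.4°; drift +1.6° → track 170.0°, groundspeed 229.6 kt
Leg 5: heading 273.0°; drift -0.8° → track 272.2°, groundspeed 233.6 kt

Leg 1: track=149.0°, groundspeed=227.1 kt
Leg 2: track=164.5°, groundspeed=229.0 kt
Leg 3: track=75.4°, groundspeed=221.1 kt
Leg 4: track=170.0°, groundspeed=229.6 kt
Leg 5: track=272.2°, groundspeed=233.6 kt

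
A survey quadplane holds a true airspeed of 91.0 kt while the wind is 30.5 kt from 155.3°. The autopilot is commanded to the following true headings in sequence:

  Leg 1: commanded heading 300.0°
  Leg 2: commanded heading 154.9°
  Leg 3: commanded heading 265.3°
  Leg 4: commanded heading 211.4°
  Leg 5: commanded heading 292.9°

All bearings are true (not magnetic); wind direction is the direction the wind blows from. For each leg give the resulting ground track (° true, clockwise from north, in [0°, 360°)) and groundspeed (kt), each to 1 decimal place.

Leg 1: track=308.6°, groundspeed=117.2 kt
Leg 2: track=154.7°, groundspeed=60.5 kt
Leg 3: track=281.1°, groundspeed=105.4 kt
Leg 4: track=230.3°, groundspeed=78.2 kt
Leg 5: track=303.2°, groundspeed=115.4 kt

Leg 1: heading 300.0°; drift +8.6° → track 308.6°, groundspeed 117.2 kt
Leg 2: heading 154.9°; drift -0.2° → track 154.7°, groundspeed 60.5 kt
Leg 3: heading 265.3°; drift +15.8° → track 281.1°, groundspeed 105.4 kt
Leg 4: heading 211.4°; drift +18.9° → track 230.3°, groundspeed 78.2 kt
Leg 5: heading 292.9°; drift +10.3° → track 303.2°, groundspeed 115.4 kt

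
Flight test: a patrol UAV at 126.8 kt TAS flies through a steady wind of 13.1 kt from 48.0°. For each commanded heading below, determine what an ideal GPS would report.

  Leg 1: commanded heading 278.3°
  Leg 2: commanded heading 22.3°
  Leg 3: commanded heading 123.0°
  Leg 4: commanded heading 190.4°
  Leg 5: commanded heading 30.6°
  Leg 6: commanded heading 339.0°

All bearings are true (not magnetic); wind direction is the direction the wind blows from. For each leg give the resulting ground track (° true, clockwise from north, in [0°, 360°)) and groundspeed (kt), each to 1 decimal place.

Leg 1: track=274.0°, groundspeed=135.5 kt
Leg 2: track=19.5°, groundspeed=115.1 kt
Leg 3: track=128.9°, groundspeed=124.1 kt
Leg 4: track=193.7°, groundspeed=137.4 kt
Leg 5: track=28.6°, groundspeed=114.4 kt
Leg 6: track=333.3°, groundspeed=122.7 kt

Leg 1: heading 278.3°; drift -4.3° → track 274.0°, groundspeed 135.5 kt
Leg 2: heading 22.3°; drift -2.8° → track 19.5°, groundspeed 115.1 kt
Leg 3: heading 123.0°; drift +5.9° → track 128.9°, groundspeed 124.1 kt
Leg 4: heading 190.4°; drift +3.3° → track 193.7°, groundspeed 137.4 kt
Leg 5: heading 30.6°; drift -2.0° → track 28.6°, groundspeed 114.4 kt
Leg 6: heading 339.0°; drift -5.7° → track 333.3°, groundspeed 122.7 kt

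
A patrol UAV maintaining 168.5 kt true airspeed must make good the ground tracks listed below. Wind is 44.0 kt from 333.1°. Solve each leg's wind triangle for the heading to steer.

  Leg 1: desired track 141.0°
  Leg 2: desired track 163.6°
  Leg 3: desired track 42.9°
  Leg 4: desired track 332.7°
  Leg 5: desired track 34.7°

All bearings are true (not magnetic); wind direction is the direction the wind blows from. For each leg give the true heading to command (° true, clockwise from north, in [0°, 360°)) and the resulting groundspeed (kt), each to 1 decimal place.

Leg 1: heading=137.9°, groundspeed=211.3 kt
Leg 2: heading=166.3°, groundspeed=211.6 kt
Leg 3: heading=28.7°, groundspeed=148.2 kt
Leg 4: heading=332.8°, groundspeed=124.5 kt
Leg 5: heading=21.4°, groundspeed=143.1 kt

Leg 1: desired track 141.0°; wind correction -3.1° → command heading 137.9°, groundspeed 211.3 kt
Leg 2: desired track 163.6°; wind correction +2.7° → command heading 166.3°, groundspeed 211.6 kt
Leg 3: desired track 42.9°; wind correction -14.2° → command heading 28.7°, groundspeed 148.2 kt
Leg 4: desired track 332.7°; wind correction +0.1° → command heading 332.8°, groundspeed 124.5 kt
Leg 5: desired track 34.7°; wind correction -13.3° → command heading 21.4°, groundspeed 143.1 kt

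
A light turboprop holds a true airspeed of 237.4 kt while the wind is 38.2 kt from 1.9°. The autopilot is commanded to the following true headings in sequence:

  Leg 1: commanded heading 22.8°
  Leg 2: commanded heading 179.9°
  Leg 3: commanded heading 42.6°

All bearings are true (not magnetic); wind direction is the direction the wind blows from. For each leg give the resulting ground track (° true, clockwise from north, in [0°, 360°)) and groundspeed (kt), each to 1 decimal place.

Leg 1: heading 22.8°; drift +3.9° → track 26.7°, groundspeed 202.2 kt
Leg 2: heading 179.9°; drift +0.3° → track 180.2°, groundspeed 275.6 kt
Leg 3: heading 42.6°; drift +6.8° → track 49.4°, groundspeed 209.9 kt

Leg 1: track=26.7°, groundspeed=202.2 kt
Leg 2: track=180.2°, groundspeed=275.6 kt
Leg 3: track=49.4°, groundspeed=209.9 kt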